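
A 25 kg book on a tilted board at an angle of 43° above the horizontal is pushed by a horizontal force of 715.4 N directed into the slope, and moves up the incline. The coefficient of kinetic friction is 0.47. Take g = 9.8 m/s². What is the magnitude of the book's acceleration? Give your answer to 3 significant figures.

1.70 m/s²

The horizontal push has components F cos 43° = 715.4 × 0.7314 = 523.244 N up the incline and F sin 43° = 715.4 × 0.6820 = 487.903 N pressing into the surface.
The normal force is therefore N = mg cos 43° + F sin 43° = 179.193 + 487.903 = 667.096 N, and kinetic friction down the slope is μN = 0.47 × 667.096 = 313.535 N.
Along the incline: F cos 43° − mg sin 43° − μN = ma, so 523.244 − 167.090 − 313.535 = 25 a, giving a = 1.7048 m/s².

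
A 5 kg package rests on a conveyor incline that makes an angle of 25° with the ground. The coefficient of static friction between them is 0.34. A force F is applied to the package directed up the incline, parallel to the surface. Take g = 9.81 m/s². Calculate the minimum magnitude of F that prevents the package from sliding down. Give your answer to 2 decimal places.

The normal force is N = mg cos 25° = 44.454 N. With F at its minimum the package is on the verge of sliding down, so static friction is at its maximum μ_s N = 0.34 × 44.454 = 15.114 N and acts up the slope.
Equilibrium along the incline: F + μ_s N = mg sin 25°, so F = 20.729 − 15.114 = 5.615 N.

5.61 N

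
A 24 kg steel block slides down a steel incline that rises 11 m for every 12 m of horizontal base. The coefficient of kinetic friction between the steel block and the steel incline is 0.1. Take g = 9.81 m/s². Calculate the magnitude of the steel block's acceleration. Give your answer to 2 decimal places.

5.91 m/s²

Resolving the weight along the incline: the component pulling the steel block down the slope is mg sin 42.51° = 24 × 9.81 × 0.6757 = 159.087 N, and the normal force is N = mg cos 42.51° = 24 × 9.81 × 0.7372 = 173.566 N.
Kinetic friction acts up the slope with magnitude f = μN = 0.1 × 173.566 = 17.357 N.
Net force along the incline is 159.087 − 17.357 = 141.730 N, so a = 141.730 / 24 = 5.9054 m/s².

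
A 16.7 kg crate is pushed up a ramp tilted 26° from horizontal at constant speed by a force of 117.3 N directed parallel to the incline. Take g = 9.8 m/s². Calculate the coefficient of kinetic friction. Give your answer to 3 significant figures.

0.310

At constant speed ΣF = 0 along the incline. The applied 117.3 N acts up the slope; the weight component mg sin 26° = 71.744 N and kinetic friction μN both act down the slope.
So 117.3 = 71.744 + μ × 147.097, giving μ = (117.3 − 71.744) / 147.097 = 0.3097.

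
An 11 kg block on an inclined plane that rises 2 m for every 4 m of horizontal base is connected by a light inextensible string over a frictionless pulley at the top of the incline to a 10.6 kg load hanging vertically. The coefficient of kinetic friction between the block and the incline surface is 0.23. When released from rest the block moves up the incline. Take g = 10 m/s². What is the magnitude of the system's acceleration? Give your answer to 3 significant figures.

1.58 m/s²

For the block on the incline: the weight component along the slope is m₁g sin 26.57° = 11 × 10 × 0.4472 = 49.192 N and the normal force is N = m₁g cos 26.57° = 98.387 N.
Kinetic friction opposes the block's motion up the incline: f = μN = 0.23 × 98.387 = 22.629 N acting down the slope.
Newton's second law for the block (up-slope positive): T − 49.192 − 22.629 = 11 a. For the hanging load (downward positive): 10.6 × 10 − T = 10.6 a.
Adding the two equations eliminates T: 34.179 = 21.6 a, so a = 1.5824 m/s².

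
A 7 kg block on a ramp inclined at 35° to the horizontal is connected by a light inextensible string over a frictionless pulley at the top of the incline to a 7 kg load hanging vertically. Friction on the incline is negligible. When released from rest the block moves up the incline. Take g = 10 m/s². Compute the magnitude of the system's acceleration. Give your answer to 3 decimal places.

For the block on the incline: the weight component along the slope is m₁g sin 35° = 7 × 10 × 0.5736 = 40.152 N and the normal force is N = m₁g cos 35° = 57.341 N.
Newton's second law for the block (up-slope positive): T − 40.152 = 7 a. For the hanging load (downward positive): 7 × 10 − T = 7 a.
Adding the two equations eliminates T: 29.848 = 14 a, so a = 2.1320 m/s².

2.132 m/s²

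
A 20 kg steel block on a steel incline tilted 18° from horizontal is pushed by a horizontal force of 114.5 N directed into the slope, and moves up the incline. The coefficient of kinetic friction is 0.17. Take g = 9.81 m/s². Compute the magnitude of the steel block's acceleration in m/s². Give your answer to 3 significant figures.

The horizontal push has components F cos 18° = 114.5 × 0.9511 = 108.901 N up the incline and F sin 18° = 114.5 × 0.3090 = 35.380 N pressing into the surface.
The normal force is therefore N = mg cos 18° + F sin 18° = 186.606 + 35.380 = 221.986 N, and kinetic friction down the slope is μN = 0.17 × 221.986 = 37.738 N.
Along the incline: F cos 18° − mg sin 18° − μN = ma, so 108.901 − 60.626 − 37.738 = 20 a, giving a = 0.5268 m/s².

0.527 m/s²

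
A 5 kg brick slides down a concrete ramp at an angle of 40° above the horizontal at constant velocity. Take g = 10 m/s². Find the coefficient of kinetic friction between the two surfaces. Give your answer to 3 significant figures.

0.839

At constant velocity the net force along the incline is zero: mg sin 40° = μ mg cos 40°.
So μ = tan 40° = 0.6428 / 0.7660 = 0.8392.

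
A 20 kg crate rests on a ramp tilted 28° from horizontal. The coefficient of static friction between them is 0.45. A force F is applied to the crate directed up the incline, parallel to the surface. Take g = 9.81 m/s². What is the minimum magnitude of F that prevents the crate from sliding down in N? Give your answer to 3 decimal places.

The normal force is N = mg cos 28° = 173.234 N. With F at its minimum the crate is on the verge of sliding down, so static friction is at its maximum μ_s N = 0.45 × 173.234 = 77.955 N and acts up the slope.
Equilibrium along the incline: F + μ_s N = mg sin 28°, so F = 92.110 − 77.955 = 14.155 N.

14.155 N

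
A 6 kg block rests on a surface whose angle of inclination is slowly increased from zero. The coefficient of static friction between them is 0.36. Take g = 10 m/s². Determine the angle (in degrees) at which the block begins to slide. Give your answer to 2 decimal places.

At the threshold of sliding, static friction is at its maximum μ_s N and exactly balances the weight component along the incline: mg sin θ = μ_s mg cos θ.
Hence tan θ = μ_s = 0.36, so θ = arctan(0.36) = 19.7989°.

19.80°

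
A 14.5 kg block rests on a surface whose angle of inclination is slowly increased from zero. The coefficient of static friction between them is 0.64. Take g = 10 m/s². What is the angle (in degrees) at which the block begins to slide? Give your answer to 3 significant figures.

At the threshold of sliding, static friction is at its maximum μ_s N and exactly balances the weight component along the incline: mg sin θ = μ_s mg cos θ.
Hence tan θ = μ_s = 0.64, so θ = arctan(0.64) = 32.6192°.

32.6°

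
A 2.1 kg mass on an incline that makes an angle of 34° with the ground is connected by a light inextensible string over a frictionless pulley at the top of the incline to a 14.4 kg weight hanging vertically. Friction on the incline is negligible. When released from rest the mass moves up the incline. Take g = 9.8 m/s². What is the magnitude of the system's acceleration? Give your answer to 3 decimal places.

7.855 m/s²

For the mass on the incline: the weight component along the slope is m₁g sin 34° = 2.1 × 9.8 × 0.5592 = 11.508 N and the normal force is N = m₁g cos 34° = 17.062 N.
Newton's second law for the mass (up-slope positive): T − 11.508 = 2.1 a. For the hanging weight (downward positive): 14.4 × 9.8 − T = 14.4 a.
Adding the two equations eliminates T: 129.612 = 16.5 a, so a = 7.8553 m/s².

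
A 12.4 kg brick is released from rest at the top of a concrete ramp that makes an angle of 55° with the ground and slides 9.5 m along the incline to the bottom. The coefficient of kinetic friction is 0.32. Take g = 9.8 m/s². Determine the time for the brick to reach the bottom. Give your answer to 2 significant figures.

1.7 s

The weight component along the incline is mg sin 55° = 99.543 N and the normal force is N = mg cos 55° = 69.701 N.
Friction up the slope is f = μN = 0.32 × 69.701 = 22.304 N, so the net downslope force is 99.543 − 22.304 = 77.239 N and a = 77.239 / 12.4 = 6.2290 m/s².
Starting from rest, L = ½at², so t = √(2L/a) = √(2 × 9.5 / 6.2290) = 1.7465 s.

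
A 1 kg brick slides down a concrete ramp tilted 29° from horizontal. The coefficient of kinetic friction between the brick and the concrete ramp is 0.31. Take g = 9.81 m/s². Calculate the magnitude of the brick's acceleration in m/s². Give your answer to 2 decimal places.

2.10 m/s²

Resolving the weight along the incline: the component pulling the brick down the slope is mg sin 29° = 1 × 9.81 × 0.4848 = 4.756 N, and the normal force is N = mg cos 29° = 1 × 9.81 × 0.8746 = 8.580 N.
Kinetic friction acts up the slope with magnitude f = μN = 0.31 × 8.580 = 2.660 N.
Net force along the incline is 4.756 − 2.660 = 2.096 N, so a = 2.096 / 1 = 2.0960 m/s².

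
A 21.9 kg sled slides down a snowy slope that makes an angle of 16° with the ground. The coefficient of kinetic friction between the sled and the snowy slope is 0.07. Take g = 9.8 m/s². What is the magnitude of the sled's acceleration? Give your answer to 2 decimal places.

2.04 m/s²

Resolving the weight along the incline: the component pulling the sled down the slope is mg sin 16° = 21.9 × 9.8 × 0.2756 = 59.149 N, and the normal force is N = mg cos 16° = 21.9 × 9.8 × 0.9613 = 206.314 N.
Kinetic friction acts up the slope with magnitude f = μN = 0.07 × 206.314 = 14.442 N.
Net force along the incline is 59.149 − 14.442 = 44.707 N, so a = 44.707 / 21.9 = 2.0414 m/s².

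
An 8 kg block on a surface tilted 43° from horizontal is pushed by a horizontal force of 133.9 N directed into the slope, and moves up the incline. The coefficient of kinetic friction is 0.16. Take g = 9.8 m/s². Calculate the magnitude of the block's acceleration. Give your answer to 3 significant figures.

2.58 m/s²

The horizontal push has components F cos 43° = 133.9 × 0.7314 = 97.934 N up the incline and F sin 43° = 133.9 × 0.6820 = 91.320 N pressing into the surface.
The normal force is therefore N = mg cos 43° + F sin 43° = 57.342 + 91.320 = 148.662 N, and kinetic friction down the slope is μN = 0.16 × 148.662 = 23.786 N.
Along the incline: F cos 43° − mg sin 43° − μN = ma, so 97.934 − 53.469 − 23.786 = 8 a, giving a = 2.5849 m/s².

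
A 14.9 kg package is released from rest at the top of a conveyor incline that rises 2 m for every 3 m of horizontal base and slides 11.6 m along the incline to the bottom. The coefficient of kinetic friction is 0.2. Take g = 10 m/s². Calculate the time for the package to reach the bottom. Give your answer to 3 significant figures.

2.44 s

The weight component along the incline is mg sin 33.69° = 82.650 N and the normal force is N = mg cos 33.69° = 123.975 N.
Friction up the slope is f = μN = 0.2 × 123.975 = 24.795 N, so the net downslope force is 82.650 − 24.795 = 57.855 N and a = 57.855 / 14.9 = 3.8829 m/s².
Starting from rest, L = ½at², so t = √(2L/a) = √(2 × 11.6 / 3.8829) = 2.4444 s.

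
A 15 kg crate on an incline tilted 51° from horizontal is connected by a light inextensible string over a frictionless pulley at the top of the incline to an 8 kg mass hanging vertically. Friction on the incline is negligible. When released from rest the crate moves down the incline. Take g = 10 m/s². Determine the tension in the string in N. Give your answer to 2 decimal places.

For the crate on the incline: the weight component along the slope is m₁g sin 51° = 15 × 10 × 0.7771 = 116.565 N and the normal force is N = m₁g cos 51° = 94.398 N.
Newton's second law for the crate (down-slope positive): 116.565 − T = 15 a. For the hanging mass (upward positive): T − 8 × 10 = 8 a.
Adding the two equations eliminates T: 36.565 = 23 a, so a = 1.5898 m/s².
Then from the hanging mass's equation, T = 8 × (10 + 1.5898) = 92.718 N.

92.72 N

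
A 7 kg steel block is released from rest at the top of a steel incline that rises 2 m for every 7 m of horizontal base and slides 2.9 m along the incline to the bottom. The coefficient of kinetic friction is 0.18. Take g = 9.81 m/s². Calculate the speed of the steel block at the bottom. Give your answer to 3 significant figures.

The weight component along the incline is mg sin 15.95° = 18.865 N and the normal force is N = mg cos 15.95° = 66.028 N.
Friction up the slope is f = μN = 0.18 × 66.028 = 11.885 N, so the net downslope force is 18.865 − 11.885 = 6.980 N and a = 6.980 / 7 = 0.9971 m/s².
Starting from rest over a distance of 2.9 m, v² = 2aL = 2 × 0.9971 × 2.9 = 5.7832, so v = 2.4048 m/s.

2.40 m/s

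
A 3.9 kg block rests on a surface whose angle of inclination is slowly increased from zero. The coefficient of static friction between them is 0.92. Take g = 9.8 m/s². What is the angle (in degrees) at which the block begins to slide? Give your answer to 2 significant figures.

At the threshold of sliding, static friction is at its maximum μ_s N and exactly balances the weight component along the incline: mg sin θ = μ_s mg cos θ.
Hence tan θ = μ_s = 0.92, so θ = arctan(0.92) = 42.6141°.

43°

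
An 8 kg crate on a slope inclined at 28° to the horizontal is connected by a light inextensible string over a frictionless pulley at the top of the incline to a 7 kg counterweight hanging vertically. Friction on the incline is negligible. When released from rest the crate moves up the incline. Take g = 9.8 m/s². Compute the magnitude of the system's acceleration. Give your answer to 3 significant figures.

For the crate on the incline: the weight component along the slope is m₁g sin 28° = 8 × 9.8 × 0.4695 = 36.809 N and the normal force is N = m₁g cos 28° = 69.223 N.
Newton's second law for the crate (up-slope positive): T − 36.809 = 8 a. For the hanging counterweight (downward positive): 7 × 9.8 − T = 7 a.
Adding the two equations eliminates T: 31.791 = 15 a, so a = 2.1194 m/s².

2.12 m/s²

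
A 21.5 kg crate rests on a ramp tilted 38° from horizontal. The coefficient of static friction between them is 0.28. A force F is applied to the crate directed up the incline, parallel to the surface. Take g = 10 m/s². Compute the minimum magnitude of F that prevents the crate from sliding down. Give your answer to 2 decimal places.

The normal force is N = mg cos 38° = 169.422 N. With F at its minimum the crate is on the verge of sliding down, so static friction is at its maximum μ_s N = 0.28 × 169.422 = 47.438 N and acts up the slope.
Equilibrium along the incline: F + μ_s N = mg sin 38°, so F = 132.367 − 47.438 = 84.929 N.

84.93 N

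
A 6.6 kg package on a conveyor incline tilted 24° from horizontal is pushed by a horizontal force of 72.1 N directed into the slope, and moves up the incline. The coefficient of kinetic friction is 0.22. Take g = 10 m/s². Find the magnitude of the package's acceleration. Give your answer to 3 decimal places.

2.925 m/s²

The horizontal push has components F cos 24° = 72.1 × 0.9135 = 65.863 N up the incline and F sin 24° = 72.1 × 0.4067 = 29.323 N pressing into the surface.
The normal force is therefore N = mg cos 24° + F sin 24° = 60.291 + 29.323 = 89.614 N, and kinetic friction down the slope is μN = 0.22 × 89.614 = 19.715 N.
Along the incline: F cos 24° − mg sin 24° − μN = ma, so 65.863 − 26.842 − 19.715 = 6.6 a, giving a = 2.9252 m/s².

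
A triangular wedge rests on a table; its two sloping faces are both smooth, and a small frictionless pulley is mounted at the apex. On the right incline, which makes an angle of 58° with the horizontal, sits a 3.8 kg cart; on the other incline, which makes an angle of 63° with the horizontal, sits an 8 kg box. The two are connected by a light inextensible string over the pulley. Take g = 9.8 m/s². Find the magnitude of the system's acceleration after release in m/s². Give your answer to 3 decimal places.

Resolve each weight along its own incline: the 3.8 kg mass has component 3.8 × 9.8 × sin 58° = 31.581 N down its slope, and the 8 kg mass has 8 × 9.8 × sin 63° = 69.855 N down its slope.
The 8 kg side's 69.855 N exceeds the other side's 31.581 N, so that mass slides down and the 3.8 kg mass slides up. Taking that direction as positive, Newton's second law for the whole system gives 69.855 − 31.581 = (3.8 + 8) a, so a = 38.274 / 11.8 = 3.2436 m/s².

3.244 m/s²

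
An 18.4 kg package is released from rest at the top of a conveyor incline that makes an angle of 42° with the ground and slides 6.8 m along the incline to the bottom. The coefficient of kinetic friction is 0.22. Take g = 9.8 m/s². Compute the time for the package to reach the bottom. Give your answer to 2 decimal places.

The weight component along the incline is mg sin 42° = 120.658 N and the normal force is N = mg cos 42° = 134.004 N.
Friction up the slope is f = μN = 0.22 × 134.004 = 29.481 N, so the net downslope force is 120.658 − 29.481 = 91.177 N and a = 91.177 / 18.4 = 4.9553 m/s².
Starting from rest, L = ½at², so t = √(2L/a) = √(2 × 6.8 / 4.9553) = 1.6567 s.

1.66 s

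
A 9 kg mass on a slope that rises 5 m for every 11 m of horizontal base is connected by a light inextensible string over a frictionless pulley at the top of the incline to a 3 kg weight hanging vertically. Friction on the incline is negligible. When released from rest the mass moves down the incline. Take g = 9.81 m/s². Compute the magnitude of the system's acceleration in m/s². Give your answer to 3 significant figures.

0.592 m/s²

For the mass on the incline: the weight component along the slope is m₁g sin 24.44° = 9 × 9.81 × 0.4138 = 36.534 N and the normal force is N = m₁g cos 24.44° = 80.376 N.
Newton's second law for the mass (down-slope positive): 36.534 − T = 9 a. For the hanging weight (upward positive): T − 3 × 9.81 = 3 a.
Adding the two equations eliminates T: 7.104 = 12 a, so a = 0.5920 m/s².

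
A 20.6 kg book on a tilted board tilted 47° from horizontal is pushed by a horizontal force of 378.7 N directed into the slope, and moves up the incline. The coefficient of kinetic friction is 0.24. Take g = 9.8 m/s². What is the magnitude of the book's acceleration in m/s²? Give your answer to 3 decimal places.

0.539 m/s²

The horizontal push has components F cos 47° = 378.7 × 0.6820 = 258.273 N up the incline and F sin 47° = 378.7 × 0.7314 = 276.981 N pressing into the surface.
The normal force is therefore N = mg cos 47° + F sin 47° = 137.682 + 276.981 = 414.663 N, and kinetic friction down the slope is μN = 0.24 × 414.663 = 99.519 N.
Along the incline: F cos 47° − mg sin 47° − μN = ma, so 258.273 − 147.655 − 99.519 = 20.6 a, giving a = 0.5388 m/s².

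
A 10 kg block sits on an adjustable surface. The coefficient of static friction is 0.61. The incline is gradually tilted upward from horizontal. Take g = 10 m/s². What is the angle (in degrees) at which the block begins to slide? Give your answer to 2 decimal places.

At the threshold of sliding, static friction is at its maximum μ_s N and exactly balances the weight component along the incline: mg sin θ = μ_s mg cos θ.
Hence tan θ = μ_s = 0.61, so θ = arctan(0.61) = 31.3832°.

31.38°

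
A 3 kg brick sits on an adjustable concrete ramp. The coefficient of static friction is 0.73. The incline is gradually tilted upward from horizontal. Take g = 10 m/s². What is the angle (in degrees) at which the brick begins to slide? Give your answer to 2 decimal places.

At the threshold of sliding, static friction is at its maximum μ_s N and exactly balances the weight component along the incline: mg sin θ = μ_s mg cos θ.
Hence tan θ = μ_s = 0.73, so θ = arctan(0.73) = 36.1294°.

36.13°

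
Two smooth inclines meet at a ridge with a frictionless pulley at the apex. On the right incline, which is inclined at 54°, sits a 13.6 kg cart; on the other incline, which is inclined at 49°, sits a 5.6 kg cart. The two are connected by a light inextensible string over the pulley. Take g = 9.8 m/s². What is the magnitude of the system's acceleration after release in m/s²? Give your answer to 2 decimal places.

Resolve each weight along its own incline: the 13.6 kg mass has component 13.6 × 9.8 × sin 54° = 107.826 N down its slope, and the 5.6 kg mass has 5.6 × 9.8 × sin 49° = 41.418 N down its slope.
The 13.6 kg side's 107.826 N exceeds the other side's 41.418 N, so that mass slides down and the 5.6 kg mass slides up. Taking that direction as positive, Newton's second law for the whole system gives 107.826 − 41.418 = (13.6 + 5.6) a, so a = 66.408 / 19.2 = 3.4588 m/s².

3.46 m/s²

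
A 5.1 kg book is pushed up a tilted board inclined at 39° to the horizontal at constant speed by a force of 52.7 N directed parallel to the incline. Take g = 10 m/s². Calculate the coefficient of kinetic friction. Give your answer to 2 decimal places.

At constant speed ΣF = 0 along the incline. The applied 52.7 N acts up the slope; the weight component mg sin 39° = 32.095 N and kinetic friction μN both act down the slope.
So 52.7 = 32.095 + μ × 39.634, giving μ = (52.7 − 32.095) / 39.634 = 0.5199.

0.52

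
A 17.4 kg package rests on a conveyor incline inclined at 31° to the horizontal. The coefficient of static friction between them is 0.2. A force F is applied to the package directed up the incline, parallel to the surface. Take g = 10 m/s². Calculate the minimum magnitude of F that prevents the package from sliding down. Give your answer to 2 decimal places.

The normal force is N = mg cos 31° = 149.147 N. With F at its minimum the package is on the verge of sliding down, so static friction is at its maximum μ_s N = 0.2 × 149.147 = 29.829 N and acts up the slope.
Equilibrium along the incline: F + μ_s N = mg sin 31°, so F = 89.617 − 29.829 = 59.788 N.

59.79 N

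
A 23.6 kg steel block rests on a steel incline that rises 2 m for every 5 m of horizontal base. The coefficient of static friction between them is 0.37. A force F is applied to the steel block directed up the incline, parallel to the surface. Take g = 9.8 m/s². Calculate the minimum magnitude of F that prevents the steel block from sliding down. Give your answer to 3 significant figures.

6.44 N

The normal force is N = mg cos 21.80° = 214.738 N. With F at its minimum the steel block is on the verge of sliding down, so static friction is at its maximum μ_s N = 0.37 × 214.738 = 79.453 N and acts up the slope.
Equilibrium along the incline: F + μ_s N = mg sin 21.80°, so F = 85.895 − 79.453 = 6.442 N.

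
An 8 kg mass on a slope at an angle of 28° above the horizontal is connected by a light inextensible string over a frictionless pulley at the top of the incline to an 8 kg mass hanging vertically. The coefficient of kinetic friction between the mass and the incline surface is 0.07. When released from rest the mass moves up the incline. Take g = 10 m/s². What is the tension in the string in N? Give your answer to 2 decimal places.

For the mass on the incline: the weight component along the slope is m₁g sin 28° = 8 × 10 × 0.4695 = 37.560 N and the normal force is N = m₁g cos 28° = 70.636 N.
Kinetic friction opposes the mass's motion up the incline: f = μN = 0.07 × 70.636 = 4.945 N acting down the slope.
Newton's second law for the mass (up-slope positive): T − 37.560 − 4.945 = 8 a. For the hanging mass (downward positive): 8 × 10 − T = 8 a.
Adding the two equations eliminates T: 37.495 = 16 a, so a = 2.3434 m/s².
Then from the hanging mass's equation, T = 8 × (10 − 2.3434) = 61.253 N.

61.25 N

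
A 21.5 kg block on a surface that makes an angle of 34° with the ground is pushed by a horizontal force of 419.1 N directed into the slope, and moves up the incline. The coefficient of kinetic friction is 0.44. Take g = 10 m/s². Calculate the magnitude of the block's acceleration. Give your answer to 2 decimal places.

2.12 m/s²

The horizontal push has components F cos 34° = 419.1 × 0.8290 = 347.434 N up the incline and F sin 34° = 419.1 × 0.5592 = 234.361 N pressing into the surface.
The normal force is therefore N = mg cos 34° + F sin 34° = 178.235 + 234.361 = 412.596 N, and kinetic friction down the slope is μN = 0.44 × 412.596 = 181.542 N.
Along the incline: F cos 34° − mg sin 34° − μN = ma, so 347.434 − 120.228 − 181.542 = 21.5 a, giving a = 2.1239 m/s².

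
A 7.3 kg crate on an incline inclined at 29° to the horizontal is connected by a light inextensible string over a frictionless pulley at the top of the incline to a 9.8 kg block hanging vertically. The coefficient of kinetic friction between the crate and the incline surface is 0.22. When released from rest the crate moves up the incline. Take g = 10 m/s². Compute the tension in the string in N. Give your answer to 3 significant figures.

70.2 N

For the crate on the incline: the weight component along the slope is m₁g sin 29° = 7.3 × 10 × 0.4848 = 35.390 N and the normal force is N = m₁g cos 29° = 63.847 N.
Kinetic friction opposes the crate's motion up the incline: f = μN = 0.22 × 63.847 = 14.046 N acting down the slope.
Newton's second law for the crate (up-slope positive): T − 35.390 − 14.046 = 7.3 a. For the hanging block (downward positive): 9.8 × 10 − T = 9.8 a.
Adding the two equations eliminates T: 48.564 = 17.1 a, so a = 2.8400 m/s².
Then from the hanging block's equation, T = 9.8 × (10 − 2.8400) = 70.168 N.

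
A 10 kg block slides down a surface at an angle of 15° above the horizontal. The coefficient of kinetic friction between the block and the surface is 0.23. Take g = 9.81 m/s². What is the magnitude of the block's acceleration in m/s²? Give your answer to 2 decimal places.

Resolving the weight along the incline: the component pulling the block down the slope is mg sin 15° = 10 × 9.81 × 0.2588 = 25.388 N, and the normal force is N = mg cos 15° = 10 × 9.81 × 0.9659 = 94.755 N.
Kinetic friction acts up the slope with magnitude f = μN = 0.23 × 94.755 = 21.794 N.
Net force along the incline is 25.388 − 21.794 = 3.594 N, so a = 3.594 / 10 = 0.3594 m/s².

0.36 m/s²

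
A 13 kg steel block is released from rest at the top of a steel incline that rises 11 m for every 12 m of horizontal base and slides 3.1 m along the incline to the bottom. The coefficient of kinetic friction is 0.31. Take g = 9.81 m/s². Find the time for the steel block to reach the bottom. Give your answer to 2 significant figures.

1.2 s

The weight component along the incline is mg sin 42.51° = 86.175 N and the normal force is N = mg cos 42.51° = 94.009 N.
Friction up the slope is f = μN = 0.31 × 94.009 = 29.143 N, so the net downslope force is 86.175 − 29.143 = 57.032 N and a = 57.032 / 13 = 4.3871 m/s².
Starting from rest, L = ½at², so t = √(2L/a) = √(2 × 3.1 / 4.3871) = 1.1888 s.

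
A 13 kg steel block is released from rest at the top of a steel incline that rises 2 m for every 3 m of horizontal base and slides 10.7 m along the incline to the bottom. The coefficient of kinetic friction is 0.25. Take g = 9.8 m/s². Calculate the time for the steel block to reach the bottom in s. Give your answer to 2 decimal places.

2.51 s

The weight component along the incline is mg sin 33.69° = 70.669 N and the normal force is N = mg cos 33.69° = 106.003 N.
Friction up the slope is f = μN = 0.25 × 106.003 = 26.501 N, so the net downslope force is 70.669 − 26.501 = 44.168 N and a = 44.168 / 13 = 3.3975 m/s².
Starting from rest, L = ½at², so t = √(2L/a) = √(2 × 10.7 / 3.3975) = 2.5097 s.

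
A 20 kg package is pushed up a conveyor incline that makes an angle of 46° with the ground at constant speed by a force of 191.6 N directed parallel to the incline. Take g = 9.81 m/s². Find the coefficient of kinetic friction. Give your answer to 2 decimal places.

At constant speed ΣF = 0 along the incline. The applied 191.6 N acts up the slope; the weight component mg sin 46° = 141.134 N and kinetic friction μN both act down the slope.
So 191.6 = 141.134 + μ × 136.292, giving μ = (191.6 − 141.134) / 136.292 = 0.3703.

0.37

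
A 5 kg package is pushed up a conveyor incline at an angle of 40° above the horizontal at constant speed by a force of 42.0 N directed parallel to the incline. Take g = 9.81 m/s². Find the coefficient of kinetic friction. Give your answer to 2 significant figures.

0.28

At constant speed ΣF = 0 along the incline. The applied 42.0 N acts up the slope; the weight component mg sin 40° = 31.529 N and kinetic friction μN both act down the slope.
So 42.0 = 31.529 + μ × 37.574, giving μ = (42.0 − 31.529) / 37.574 = 0.2787.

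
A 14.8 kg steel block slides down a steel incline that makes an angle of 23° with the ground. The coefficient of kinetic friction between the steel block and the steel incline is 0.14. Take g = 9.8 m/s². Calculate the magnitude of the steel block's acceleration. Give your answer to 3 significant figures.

Resolving the weight along the incline: the component pulling the steel block down the slope is mg sin 23° = 14.8 × 9.8 × 0.3907 = 56.667 N, and the normal force is N = mg cos 23° = 14.8 × 9.8 × 0.9205 = 133.509 N.
Kinetic friction acts up the slope with magnitude f = μN = 0.14 × 133.509 = 18.691 N.
Net force along the incline is 56.667 − 18.691 = 37.976 N, so a = 37.976 / 14.8 = 2.5659 m/s².

2.57 m/s²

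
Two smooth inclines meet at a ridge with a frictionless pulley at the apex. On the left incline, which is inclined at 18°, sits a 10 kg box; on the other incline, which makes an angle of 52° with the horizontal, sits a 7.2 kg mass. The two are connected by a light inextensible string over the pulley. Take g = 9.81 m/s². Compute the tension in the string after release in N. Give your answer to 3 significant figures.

Resolve each weight along its own incline: the 10 kg mass has component 10 × 9.81 × sin 18° = 30.315 N down its slope, and the 7.2 kg mass has 7.2 × 9.81 × sin 52° = 55.659 N down its slope.
The 7.2 kg side's 55.659 N exceeds the other side's 30.315 N, so that mass slides down and the 10 kg mass slides up. Taking that direction as positive, Newton's second law for the whole system gives 55.659 − 30.315 = (10 + 7.2) a, so a = 25.344 / 17.2 = 1.4735 m/s².
For the 10 kg mass (up-slope positive): T − 30.315 = 10 × 1.4735, so T = 45.050 N.

45.0 N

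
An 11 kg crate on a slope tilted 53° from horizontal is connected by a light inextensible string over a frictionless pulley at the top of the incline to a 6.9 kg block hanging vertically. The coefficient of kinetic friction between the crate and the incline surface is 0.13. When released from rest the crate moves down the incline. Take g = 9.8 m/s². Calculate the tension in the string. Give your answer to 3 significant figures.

71.5 N

For the crate on the incline: the weight component along the slope is m₁g sin 53° = 11 × 9.8 × 0.7986 = 86.089 N and the normal force is N = m₁g cos 53° = 64.876 N.
Kinetic friction opposes the crate's motion down the incline: f = μN = 0.13 × 64.876 = 8.434 N acting up the slope.
Newton's second law for the crate (down-slope positive): 86.089 − 8.434 − T = 11 a. For the hanging block (upward positive): T − 6.9 × 9.8 = 6.9 a.
Adding the two equations eliminates T: 10.035 = 17.9 a, so a = 0.5606 m/s².
Then from the hanging block's equation, T = 6.9 × (9.8 + 0.5606) = 71.488 N.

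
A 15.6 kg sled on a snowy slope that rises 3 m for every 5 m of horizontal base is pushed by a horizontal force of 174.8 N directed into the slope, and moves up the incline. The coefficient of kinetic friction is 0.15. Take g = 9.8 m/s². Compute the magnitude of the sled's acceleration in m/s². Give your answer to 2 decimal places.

2.44 m/s²

The horizontal push has components F cos 30.96° = 174.8 × 0.8575 = 149.891 N up the incline and F sin 30.96° = 174.8 × 0.5145 = 89.935 N pressing into the surface.
The normal force is therefore N = mg cos 30.96° + F sin 30.96° = 131.095 + 89.935 = 221.030 N, and kinetic friction down the slope is μN = 0.15 × 221.030 = 33.154 N.
Along the incline: F cos 30.96° − mg sin 30.96° − μN = ma, so 149.891 − 78.657 − 33.154 = 15.6 a, giving a = 2.4410 m/s².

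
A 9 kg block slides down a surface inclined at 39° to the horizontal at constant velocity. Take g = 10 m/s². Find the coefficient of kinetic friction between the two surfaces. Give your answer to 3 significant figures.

At constant velocity the net force along the incline is zero: mg sin 39° = μ mg cos 39°.
So μ = tan 39° = 0.6293 / 0.7771 = 0.8098.

0.810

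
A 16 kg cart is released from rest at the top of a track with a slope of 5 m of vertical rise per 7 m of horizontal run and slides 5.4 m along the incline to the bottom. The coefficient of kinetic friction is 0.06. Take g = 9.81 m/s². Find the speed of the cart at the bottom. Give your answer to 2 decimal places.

7.51 m/s

The weight component along the incline is mg sin 35.54° = 91.231 N and the normal force is N = mg cos 35.54° = 127.724 N.
Friction up the slope is f = μN = 0.06 × 127.724 = 7.663 N, so the net downslope force is 91.231 − 7.663 = 83.568 N and a = 83.568 / 16 = 5.2230 m/s².
Starting from rest over a distance of 5.4 m, v² = 2aL = 2 × 5.2230 × 5.4 = 56.4084, so v = 7.5106 m/s.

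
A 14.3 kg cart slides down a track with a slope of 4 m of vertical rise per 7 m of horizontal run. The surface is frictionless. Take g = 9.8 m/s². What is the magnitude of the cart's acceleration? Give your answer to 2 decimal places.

4.86 m/s²

Resolving the weight along the incline: the component pulling the cart down the slope is mg sin 29.74° = 14.3 × 9.8 × 0.4961 = 69.523 N, and the normal force is N = mg cos 29.74° = 14.3 × 9.8 × 0.8682 = 121.670 N.
With no friction the net force along the incline is 69.523 N, so a = g sin 29.74° = 69.523 / 14.3 = 4.8617 m/s².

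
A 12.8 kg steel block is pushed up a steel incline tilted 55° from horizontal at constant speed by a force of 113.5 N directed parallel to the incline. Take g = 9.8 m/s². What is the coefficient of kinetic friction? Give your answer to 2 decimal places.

At constant speed ΣF = 0 along the incline. The applied 113.5 N acts up the slope; the weight component mg sin 55° = 102.754 N and kinetic friction μN both act down the slope.
So 113.5 = 102.754 + μ × 71.949, giving μ = (113.5 − 102.754) / 71.949 = 0.1494.

0.15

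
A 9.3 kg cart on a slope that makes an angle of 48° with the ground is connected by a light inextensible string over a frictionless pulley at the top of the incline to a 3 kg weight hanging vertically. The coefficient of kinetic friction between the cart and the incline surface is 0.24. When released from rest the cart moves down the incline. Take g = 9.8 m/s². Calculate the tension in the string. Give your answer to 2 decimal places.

35.18 N

For the cart on the incline: the weight component along the slope is m₁g sin 48° = 9.3 × 9.8 × 0.7431 = 67.726 N and the normal force is N = m₁g cos 48° = 60.985 N.
Kinetic friction opposes the cart's motion down the incline: f = μN = 0.24 × 60.985 = 14.636 N acting up the slope.
Newton's second law for the cart (down-slope positive): 67.726 − 14.636 − T = 9.3 a. For the hanging weight (upward positive): T − 3 × 9.8 = 3 a.
Adding the two equations eliminates T: 23.690 = 12.3 a, so a = 1.9260 m/s².
Then from the hanging weight's equation, T = 3 × (9.8 + 1.9260) = 35.178 N.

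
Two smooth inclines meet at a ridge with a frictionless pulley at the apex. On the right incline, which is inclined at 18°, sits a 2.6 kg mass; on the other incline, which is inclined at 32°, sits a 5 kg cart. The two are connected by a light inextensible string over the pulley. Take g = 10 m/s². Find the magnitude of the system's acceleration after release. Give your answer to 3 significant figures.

Resolve each weight along its own incline: the 2.6 kg mass has component 2.6 × 10 × sin 18° = 8.034 N down its slope, and the 5 kg mass has 5 × 10 × sin 32° = 26.496 N down its slope.
The 5 kg side's 26.496 N exceeds the other side's 8.034 N, so that mass slides down and the 2.6 kg mass slides up. Taking that direction as positive, Newton's second law for the whole system gives 26.496 − 8.034 = (2.6 + 5) a, so a = 18.462 / 7.6 = 2.4292 m/s².

2.43 m/s²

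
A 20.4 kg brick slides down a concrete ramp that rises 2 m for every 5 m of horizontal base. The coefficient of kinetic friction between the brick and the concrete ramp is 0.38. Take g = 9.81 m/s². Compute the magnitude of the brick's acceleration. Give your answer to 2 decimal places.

0.18 m/s²

Resolving the weight along the incline: the component pulling the brick down the slope is mg sin 21.80° = 20.4 × 9.81 × 0.3714 = 74.326 N, and the normal force is N = mg cos 21.80° = 20.4 × 9.81 × 0.9285 = 185.815 N.
Kinetic friction acts up the slope with magnitude f = μN = 0.38 × 185.815 = 70.610 N.
Net force along the incline is 74.326 − 70.610 = 3.716 N, so a = 3.716 / 20.4 = 0.1822 m/s².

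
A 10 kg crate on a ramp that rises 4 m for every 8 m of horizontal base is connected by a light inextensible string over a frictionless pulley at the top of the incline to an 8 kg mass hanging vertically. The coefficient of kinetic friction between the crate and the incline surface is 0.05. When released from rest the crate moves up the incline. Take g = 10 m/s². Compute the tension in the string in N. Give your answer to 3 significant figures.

For the crate on the incline: the weight component along the slope is m₁g sin 26.57° = 10 × 10 × 0.4472 = 44.720 N and the normal force is N = m₁g cos 26.57° = 89.443 N.
Kinetic friction opposes the crate's motion up the incline: f = μN = 0.05 × 89.443 = 4.472 N acting down the slope.
Newton's second law for the crate (up-slope positive): T − 44.720 − 4.472 = 10 a. For the hanging mass (downward positive): 8 × 10 − T = 8 a.
Adding the two equations eliminates T: 30.808 = 18 a, so a = 1.7116 m/s².
Then from the hanging mass's equation, T = 8 × (10 − 1.7116) = 66.307 N.

66.3 N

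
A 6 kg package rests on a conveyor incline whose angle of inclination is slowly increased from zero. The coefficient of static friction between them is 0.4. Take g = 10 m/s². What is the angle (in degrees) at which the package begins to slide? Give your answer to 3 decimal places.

At the threshold of sliding, static friction is at its maximum μ_s N and exactly balances the weight component along the incline: mg sin θ = μ_s mg cos θ.
Hence tan θ = μ_s = 0.4, so θ = arctan(0.4) = 21.8014°.

21.801°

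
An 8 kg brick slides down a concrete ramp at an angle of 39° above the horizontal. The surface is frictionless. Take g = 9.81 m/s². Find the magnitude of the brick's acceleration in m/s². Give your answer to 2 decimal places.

Resolving the weight along the incline: the component pulling the brick down the slope is mg sin 39° = 8 × 9.81 × 0.6293 = 49.387 N, and the normal force is N = mg cos 39° = 8 × 9.81 × 0.7771 = 60.987 N.
With no friction the net force along the incline is 49.387 N, so a = g sin 39° = 49.387 / 8 = 6.1734 m/s².

6.17 m/s²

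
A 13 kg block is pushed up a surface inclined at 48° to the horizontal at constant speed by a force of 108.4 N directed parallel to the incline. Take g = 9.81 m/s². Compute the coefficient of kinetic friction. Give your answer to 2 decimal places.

0.16

At constant speed ΣF = 0 along the incline. The applied 108.4 N acts up the slope; the weight component mg sin 48° = 94.773 N and kinetic friction μN both act down the slope.
So 108.4 = 94.773 + μ × 85.334, giving μ = (108.4 − 94.773) / 85.334 = 0.1597.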